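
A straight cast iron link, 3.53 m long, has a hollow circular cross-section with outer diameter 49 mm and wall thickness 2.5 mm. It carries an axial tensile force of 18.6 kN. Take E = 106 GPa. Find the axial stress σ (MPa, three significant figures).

50.9 MPa

A = 365.2 mm².
σ = N/A = 18600/365.2 = 50.93 MPa.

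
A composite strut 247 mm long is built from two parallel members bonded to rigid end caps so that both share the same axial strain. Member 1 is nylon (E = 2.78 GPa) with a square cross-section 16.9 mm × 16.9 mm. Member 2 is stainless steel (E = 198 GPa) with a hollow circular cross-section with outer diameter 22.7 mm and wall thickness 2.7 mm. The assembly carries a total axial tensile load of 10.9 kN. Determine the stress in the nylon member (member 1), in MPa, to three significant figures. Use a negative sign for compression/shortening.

0.881 MPa

A_1 = 285.6 mm².
A_2 = 169.6 mm².
Equal strain + equilibrium ⇒ each member carries load in proportion to AE: A₁E₁ = 794000 N, A₂E₂ = 33590000 N, ΣAE = 34380000 N.
σ₁ = P·E₁/ΣAE = 10900·2780/34380000 = 0.8813 MPa.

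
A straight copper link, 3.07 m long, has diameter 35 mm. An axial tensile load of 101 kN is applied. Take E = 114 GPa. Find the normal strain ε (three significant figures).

9.21e-04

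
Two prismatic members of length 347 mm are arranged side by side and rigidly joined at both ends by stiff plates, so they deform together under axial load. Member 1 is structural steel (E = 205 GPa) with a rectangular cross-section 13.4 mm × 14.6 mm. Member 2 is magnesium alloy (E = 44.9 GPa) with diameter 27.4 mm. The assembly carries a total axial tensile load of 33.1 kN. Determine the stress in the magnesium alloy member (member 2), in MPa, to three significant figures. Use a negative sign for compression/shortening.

22.3 MPa

A_1 = 195.6 mm².
A_2 = 589.6 mm².
Equal strain + equilibrium ⇒ each member carries load in proportion to AE: A₁E₁ = 40110000 N, A₂E₂ = 26480000 N, ΣAE = 66580000 N.
σ₂ = P·E₂/ΣAE = 33100·44900/66580000 = 22.32 MPa.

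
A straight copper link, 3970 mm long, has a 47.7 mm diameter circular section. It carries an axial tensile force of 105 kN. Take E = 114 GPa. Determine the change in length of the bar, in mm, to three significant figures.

A = 1787 mm².
δ_mech = NL/(AE) = 105000·3970/(1787·114000) = 2.046 mm.

2.05 mm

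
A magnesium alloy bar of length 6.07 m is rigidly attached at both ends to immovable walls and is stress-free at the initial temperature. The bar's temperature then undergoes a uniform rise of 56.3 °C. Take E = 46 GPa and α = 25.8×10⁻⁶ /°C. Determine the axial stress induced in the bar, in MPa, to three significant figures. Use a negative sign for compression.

Free thermal expansion αLΔT = 25.8e-6 · 6070 · 56.3 = 8.817 mm.
The walls impose strain ε = −(8.817)/6070 = -1.4525e-03; σ = Eε = 46000 · -1.4525e-03 = -66.82 MPa.

-66.8 MPa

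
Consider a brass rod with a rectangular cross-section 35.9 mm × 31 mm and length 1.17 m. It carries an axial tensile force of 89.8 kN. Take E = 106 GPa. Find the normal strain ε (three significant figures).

7.61e-04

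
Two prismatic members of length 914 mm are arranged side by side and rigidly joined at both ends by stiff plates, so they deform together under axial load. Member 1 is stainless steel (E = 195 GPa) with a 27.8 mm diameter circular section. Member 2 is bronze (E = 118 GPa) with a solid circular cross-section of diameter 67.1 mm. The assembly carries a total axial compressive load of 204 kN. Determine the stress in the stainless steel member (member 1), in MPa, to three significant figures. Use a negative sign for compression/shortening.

A_1 = 607 mm².
A_2 = 3536 mm².
Equal strain + equilibrium ⇒ each member carries load in proportion to AE: A₁E₁ = 118400000 N, A₂E₂ = 417300000 N, ΣAE = 535600000 N.
σ₁ = P·E₁/ΣAE = -204000·195000/535600000 = -74.27 MPa.

-74.3 MPa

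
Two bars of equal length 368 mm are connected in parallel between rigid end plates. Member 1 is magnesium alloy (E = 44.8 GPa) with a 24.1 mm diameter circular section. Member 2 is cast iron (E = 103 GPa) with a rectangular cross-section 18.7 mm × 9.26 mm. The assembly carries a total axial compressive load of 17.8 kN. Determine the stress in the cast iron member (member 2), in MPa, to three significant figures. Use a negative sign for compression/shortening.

A_1 = 456.2 mm².
A_2 = 173.2 mm².
Equal strain + equilibrium ⇒ each member carries load in proportion to AE: A₁E₁ = 20440000 N, A₂E₂ = 17840000 N, ΣAE = 38270000 N.
σ₂ = P·E₂/ΣAE = -17800·103000/38270000 = -47.9 MPa.

-47.9 MPa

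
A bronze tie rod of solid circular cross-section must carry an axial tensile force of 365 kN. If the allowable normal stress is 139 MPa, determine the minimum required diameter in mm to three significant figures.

57.8 mm

Required area A ≥ P/σ_allow = 365000/139 = 2626 mm².
For a solid circular section, d ≥ √(4A/π) = 57.82 mm.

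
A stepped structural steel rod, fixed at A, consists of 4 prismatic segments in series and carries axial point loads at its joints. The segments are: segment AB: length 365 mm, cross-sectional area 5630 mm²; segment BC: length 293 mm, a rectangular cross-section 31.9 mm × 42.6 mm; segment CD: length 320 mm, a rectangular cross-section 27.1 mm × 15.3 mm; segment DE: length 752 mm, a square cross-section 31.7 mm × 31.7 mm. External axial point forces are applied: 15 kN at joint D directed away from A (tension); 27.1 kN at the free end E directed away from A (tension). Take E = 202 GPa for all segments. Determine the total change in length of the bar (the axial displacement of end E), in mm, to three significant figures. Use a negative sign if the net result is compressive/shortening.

Internal axial forces (sectioning from the free end, tension +): N_DE = 27.1 kN, N_CD = 42.1 kN, N_BC = 42.1 kN, N_AB = 42.1 kN.
A_BC = 1359 mm².
A_CD = 414.6 mm².
A_DE = 1005 mm².
δ_AB = 42100·365/(5630·202000) = 0.01351 mm
δ_BC = 42100·293/(1359·202000) = 0.04494 mm
δ_CD = 42100·320/(414.6·202000) = 0.1608 mm
δ_DE = 27100·752/(1005·202000) = 0.1004 mm
δ = Σδ_i = 0.3197 mm.

0.320 mm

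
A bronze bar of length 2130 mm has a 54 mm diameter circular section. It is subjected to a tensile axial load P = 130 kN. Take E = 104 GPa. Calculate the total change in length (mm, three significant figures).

1.16 mm

A = 2290 mm².
δ_mech = NL/(AE) = 130000·2130/(2290·104000) = 1.163 mm.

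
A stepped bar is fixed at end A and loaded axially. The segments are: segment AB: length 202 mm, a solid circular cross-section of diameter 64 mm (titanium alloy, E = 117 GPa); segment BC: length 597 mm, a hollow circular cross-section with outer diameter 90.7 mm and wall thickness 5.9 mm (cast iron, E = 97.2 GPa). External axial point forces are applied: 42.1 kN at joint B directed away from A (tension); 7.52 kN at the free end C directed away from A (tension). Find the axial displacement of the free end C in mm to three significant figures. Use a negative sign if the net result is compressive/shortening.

Internal axial forces (sectioning from the free end, tension +): N_BC = 7.52 kN, N_AB = 49.62 kN.
A_AB = 3217 mm².
A_BC = 1572 mm².
δ_AB = 49620·202/(3217·117000) = 0.02663 mm
δ_BC = 7520·597/(1572·97200) = 0.02939 mm
δ = Σδ_i = 0.05602 mm.

0.0560 mm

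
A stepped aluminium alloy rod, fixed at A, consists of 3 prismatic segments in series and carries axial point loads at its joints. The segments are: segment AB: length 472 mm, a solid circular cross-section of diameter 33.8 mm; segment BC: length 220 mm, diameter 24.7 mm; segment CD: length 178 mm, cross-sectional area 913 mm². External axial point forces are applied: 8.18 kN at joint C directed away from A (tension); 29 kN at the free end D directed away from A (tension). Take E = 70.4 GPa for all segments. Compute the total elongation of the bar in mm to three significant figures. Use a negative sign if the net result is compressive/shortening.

0.601 mm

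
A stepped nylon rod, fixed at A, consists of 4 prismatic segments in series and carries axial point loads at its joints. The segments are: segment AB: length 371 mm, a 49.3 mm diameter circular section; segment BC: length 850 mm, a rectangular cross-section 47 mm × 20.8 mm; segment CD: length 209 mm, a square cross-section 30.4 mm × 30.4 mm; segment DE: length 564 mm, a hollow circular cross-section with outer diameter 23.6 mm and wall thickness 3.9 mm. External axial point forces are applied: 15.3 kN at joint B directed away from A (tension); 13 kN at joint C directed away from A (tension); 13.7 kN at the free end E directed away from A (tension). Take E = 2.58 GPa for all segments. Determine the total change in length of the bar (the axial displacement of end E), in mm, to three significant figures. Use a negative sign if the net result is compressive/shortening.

Internal axial forces (sectioning from the free end, tension +): N_DE = 13.7 kN, N_CD = 13.7 kN, N_BC = 26.7 kN, N_AB = 42 kN.
A_AB = 1909 mm².
A_BC = 977.6 mm².
A_CD = 924.2 mm².
A_DE = 241.4 mm².
δ_AB = 42000·371/(1909·2580) = 3.164 mm
δ_BC = 26700·850/(977.6·2580) = 8.998 mm
δ_CD = 13700·209/(924.2·2580) = 1.201 mm
δ_DE = 13700·564/(241.4·2580) = 12.41 mm
δ = Σδ_i = 25.77 mm.

25.8 mm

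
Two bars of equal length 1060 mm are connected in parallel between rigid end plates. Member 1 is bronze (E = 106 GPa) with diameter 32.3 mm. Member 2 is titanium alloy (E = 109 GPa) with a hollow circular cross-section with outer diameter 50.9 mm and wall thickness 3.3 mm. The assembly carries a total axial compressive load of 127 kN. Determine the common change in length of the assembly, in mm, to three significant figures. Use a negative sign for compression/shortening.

A_1 = 819.4 mm².
A_2 = 493.5 mm².
Equal strain + equilibrium ⇒ each member carries load in proportion to AE: A₁E₁ = 86860000 N, A₂E₂ = 53790000 N, ΣAE = 140600000 N.
δ = PL/ΣAE = -127000·1060/140600000 = -0.9572 mm.

-0.957 mm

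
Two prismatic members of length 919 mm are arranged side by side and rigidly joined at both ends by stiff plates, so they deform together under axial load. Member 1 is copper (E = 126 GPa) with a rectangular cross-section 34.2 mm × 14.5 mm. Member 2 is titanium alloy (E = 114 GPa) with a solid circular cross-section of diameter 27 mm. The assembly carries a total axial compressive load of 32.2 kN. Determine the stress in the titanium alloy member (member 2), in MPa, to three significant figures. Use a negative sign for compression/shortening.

A_1 = 495.9 mm².
A_2 = 572.6 mm².
Equal strain + equilibrium ⇒ each member carries load in proportion to AE: A₁E₁ = 62480000 N, A₂E₂ = 65270000 N, ΣAE = 127800000 N.
σ₂ = P·E₂/ΣAE = -32200·114000/127800000 = -28.73 MPa.

-28.7 MPa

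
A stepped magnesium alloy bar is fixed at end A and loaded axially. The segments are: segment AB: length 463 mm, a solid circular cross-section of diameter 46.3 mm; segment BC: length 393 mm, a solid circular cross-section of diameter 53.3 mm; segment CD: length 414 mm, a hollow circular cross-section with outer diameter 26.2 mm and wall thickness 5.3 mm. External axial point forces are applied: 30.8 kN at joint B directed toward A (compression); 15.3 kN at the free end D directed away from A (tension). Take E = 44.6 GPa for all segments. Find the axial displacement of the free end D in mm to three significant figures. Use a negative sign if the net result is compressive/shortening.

Internal axial forces (sectioning from the free end, tension +): N_CD = 15.3 kN, N_BC = 15.3 kN, N_AB = -15.5 kN.
A_AB = 1684 mm².
A_BC = 2231 mm².
A_CD = 348 mm².
δ_AB = -15500·463/(1684·44600) = -0.09557 mm
δ_BC = 15300·393/(2231·44600) = 0.06042 mm
δ_CD = 15300·414/(348·44600) = 0.4081 mm
δ = Σδ_i = 0.373 mm.

0.373 mm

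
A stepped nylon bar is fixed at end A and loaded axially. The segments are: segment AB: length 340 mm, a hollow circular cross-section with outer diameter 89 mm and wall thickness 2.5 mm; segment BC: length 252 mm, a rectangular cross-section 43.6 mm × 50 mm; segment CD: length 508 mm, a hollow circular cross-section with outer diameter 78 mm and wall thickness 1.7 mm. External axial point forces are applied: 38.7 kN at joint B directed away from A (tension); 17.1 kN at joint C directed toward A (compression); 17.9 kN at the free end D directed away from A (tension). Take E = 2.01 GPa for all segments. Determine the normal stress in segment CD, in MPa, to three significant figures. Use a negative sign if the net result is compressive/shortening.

Internal axial forces (sectioning from the free end, tension +): N_CD = 17.9 kN, N_BC = 0.8 kN, N_AB = 39.5 kN.
A_CD = 407.5 mm².
σ_CD = N_CD/A_CD = 17900/407.5 = 43.93 MPa.

43.9 MPa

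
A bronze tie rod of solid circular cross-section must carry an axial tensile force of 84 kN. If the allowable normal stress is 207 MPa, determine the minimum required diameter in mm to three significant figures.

22.7 mm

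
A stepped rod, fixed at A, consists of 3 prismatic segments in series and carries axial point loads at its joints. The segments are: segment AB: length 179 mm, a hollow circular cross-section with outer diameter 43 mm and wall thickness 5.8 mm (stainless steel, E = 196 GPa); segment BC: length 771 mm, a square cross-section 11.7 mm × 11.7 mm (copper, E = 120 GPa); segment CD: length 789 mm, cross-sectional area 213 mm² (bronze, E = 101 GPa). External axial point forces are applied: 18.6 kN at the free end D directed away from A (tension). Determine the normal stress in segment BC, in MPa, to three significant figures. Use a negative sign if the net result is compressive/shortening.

Internal axial forces (sectioning from the free end, tension +): N_CD = 18.6 kN, N_BC = 18.6 kN, N_AB = 18.6 kN.
A_BC = 136.9 mm².
σ_BC = N_BC/A_BC = 18600/136.9 = 135.9 MPa.

136 MPa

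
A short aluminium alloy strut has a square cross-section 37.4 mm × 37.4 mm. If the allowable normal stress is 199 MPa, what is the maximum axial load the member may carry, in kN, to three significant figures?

278 kN

A = 1399 mm².
P_max = σ_allow · A = 199 · 1399 = 278400 N = 278.4 kN.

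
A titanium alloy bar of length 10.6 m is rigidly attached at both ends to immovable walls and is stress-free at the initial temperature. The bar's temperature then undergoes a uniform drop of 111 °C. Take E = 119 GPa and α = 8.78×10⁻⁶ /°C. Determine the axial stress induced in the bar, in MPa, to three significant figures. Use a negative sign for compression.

Free thermal expansion αLΔT = 8.78e-6 · 10600 · -111 = -10.33 mm.
The walls impose strain ε = −(-10.33)/10600 = 9.7458e-04; σ = Eε = 119000 · 9.7458e-04 = 116 MPa.

116 MPa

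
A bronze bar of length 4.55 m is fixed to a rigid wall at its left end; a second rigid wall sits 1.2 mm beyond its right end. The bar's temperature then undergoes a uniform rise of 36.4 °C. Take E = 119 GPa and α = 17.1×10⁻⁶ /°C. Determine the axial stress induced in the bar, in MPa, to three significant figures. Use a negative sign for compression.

-42.7 MPa

Free thermal expansion αLΔT = 17.1e-6 · 4550 · 36.4 = 2.832 mm.
The walls engage after the gap closes; constrained expansion = 2.832 − 1.2 = 1.632 mm.
The walls impose strain ε = −(1.632)/4550 = -3.5870e-04; σ = Eε = 119000 · -3.5870e-04 = -42.69 MPa.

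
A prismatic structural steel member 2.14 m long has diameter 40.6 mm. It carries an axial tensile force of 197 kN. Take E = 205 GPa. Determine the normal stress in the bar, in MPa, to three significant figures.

A = 1295 mm².
σ = N/A = 197000/1295 = 152.2 MPa.

152 MPa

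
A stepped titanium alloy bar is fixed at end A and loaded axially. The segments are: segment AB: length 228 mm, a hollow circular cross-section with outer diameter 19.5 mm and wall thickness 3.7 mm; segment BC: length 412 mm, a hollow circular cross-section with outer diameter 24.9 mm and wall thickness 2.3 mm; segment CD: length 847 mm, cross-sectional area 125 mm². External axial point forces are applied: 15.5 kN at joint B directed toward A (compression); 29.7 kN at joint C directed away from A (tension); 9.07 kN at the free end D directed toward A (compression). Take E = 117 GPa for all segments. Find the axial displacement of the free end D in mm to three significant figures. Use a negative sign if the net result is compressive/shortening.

-0.0260 mm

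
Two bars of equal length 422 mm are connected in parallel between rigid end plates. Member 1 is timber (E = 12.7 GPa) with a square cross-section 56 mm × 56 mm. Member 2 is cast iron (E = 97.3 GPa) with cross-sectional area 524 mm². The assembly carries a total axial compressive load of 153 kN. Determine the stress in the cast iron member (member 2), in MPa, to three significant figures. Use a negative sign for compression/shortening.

-164 MPa

A_1 = 3136 mm².
Equal strain + equilibrium ⇒ each member carries load in proportion to AE: A₁E₁ = 39830000 N, A₂E₂ = 50990000 N, ΣAE = 90810000 N.
σ₂ = P·E₂/ΣAE = -153000·97300/90810000 = -163.9 MPa.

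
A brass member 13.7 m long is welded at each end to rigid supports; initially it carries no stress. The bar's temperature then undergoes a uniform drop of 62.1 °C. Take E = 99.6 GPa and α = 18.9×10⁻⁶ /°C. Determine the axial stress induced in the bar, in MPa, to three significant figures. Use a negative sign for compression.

Free thermal expansion αLΔT = 18.9e-6 · 13700 · -62.1 = -16.08 mm.
The walls impose strain ε = −(-16.08)/13700 = 1.1737e-03; σ = Eε = 99600 · 1.1737e-03 = 116.9 MPa.

117 MPa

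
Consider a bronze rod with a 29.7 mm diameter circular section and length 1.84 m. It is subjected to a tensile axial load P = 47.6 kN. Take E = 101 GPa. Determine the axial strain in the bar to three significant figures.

A = 692.8 mm².
σ = N/A = 68.71 MPa; ε = σ/E = 68.71/101000 = 6.803e-04.

6.80e-04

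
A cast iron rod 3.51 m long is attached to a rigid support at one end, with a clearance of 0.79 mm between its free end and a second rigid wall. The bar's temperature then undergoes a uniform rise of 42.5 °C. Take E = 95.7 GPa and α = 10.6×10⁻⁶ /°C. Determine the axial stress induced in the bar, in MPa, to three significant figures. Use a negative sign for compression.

-21.6 MPa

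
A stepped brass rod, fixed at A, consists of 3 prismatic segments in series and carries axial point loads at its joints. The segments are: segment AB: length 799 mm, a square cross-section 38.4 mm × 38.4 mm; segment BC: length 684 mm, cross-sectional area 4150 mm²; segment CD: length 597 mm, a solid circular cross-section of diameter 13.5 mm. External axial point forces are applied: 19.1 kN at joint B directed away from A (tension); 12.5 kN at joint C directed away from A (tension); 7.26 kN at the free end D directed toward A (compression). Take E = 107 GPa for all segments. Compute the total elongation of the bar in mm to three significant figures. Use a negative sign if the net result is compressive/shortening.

-0.152 mm

Internal axial forces (sectioning from the free end, tension +): N_CD = -7.26 kN, N_BC = 5.24 kN, N_AB = 24.34 kN.
A_AB = 1475 mm².
A_CD = 143.1 mm².
δ_AB = 24340·799/(1475·107000) = 0.1233 mm
δ_BC = 5240·684/(4150·107000) = 0.008072 mm
δ_CD = -7260·597/(143.1·107000) = -0.283 mm
δ = Σδ_i = -0.1517 mm.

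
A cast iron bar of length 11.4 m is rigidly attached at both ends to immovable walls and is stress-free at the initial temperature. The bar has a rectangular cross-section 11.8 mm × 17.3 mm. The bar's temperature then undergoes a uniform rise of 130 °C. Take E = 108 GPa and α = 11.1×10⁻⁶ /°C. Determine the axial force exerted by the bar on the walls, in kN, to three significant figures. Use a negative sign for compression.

Free thermal expansion αLΔT = 11.1e-6 · 11400 · 130 = 16.45 mm.
The walls impose strain ε = −(16.45)/11400 = -1.4430e-03; σ = Eε = 108000 · -1.4430e-03 = -155.8 MPa.
Wall reaction R = σ·A = -155.8·204.1 = -31810 N = -31.81 kN.

-31.8 kN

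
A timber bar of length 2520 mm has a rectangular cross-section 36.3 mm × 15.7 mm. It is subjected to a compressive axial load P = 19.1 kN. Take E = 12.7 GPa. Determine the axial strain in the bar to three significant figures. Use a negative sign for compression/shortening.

A = 569.9 mm².
σ = N/A = -33.51 MPa; ε = σ/E = -33.51/12700 = -2.639e-03.

-0.00264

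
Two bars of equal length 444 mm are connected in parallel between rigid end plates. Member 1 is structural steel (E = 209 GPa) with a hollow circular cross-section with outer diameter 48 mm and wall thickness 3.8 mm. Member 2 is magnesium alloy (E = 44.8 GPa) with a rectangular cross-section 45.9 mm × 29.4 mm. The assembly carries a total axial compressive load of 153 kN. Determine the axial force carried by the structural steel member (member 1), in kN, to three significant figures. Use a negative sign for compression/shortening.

-98.8 kN

A_1 = 527.7 mm².
A_2 = 1349 mm².
Equal strain + equilibrium ⇒ each member carries load in proportion to AE: A₁E₁ = 110300000 N, A₂E₂ = 60460000 N, ΣAE = 170700000 N.
F₁ = P·A₁E₁/ΣAE = -153000·110300000/170700000 = -98820 N.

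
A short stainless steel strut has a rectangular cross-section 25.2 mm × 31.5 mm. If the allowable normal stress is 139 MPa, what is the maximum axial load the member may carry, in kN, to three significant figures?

A = 793.8 mm².
P_max = σ_allow · A = 139 · 793.8 = 110300 N = 110.3 kN.

110 kN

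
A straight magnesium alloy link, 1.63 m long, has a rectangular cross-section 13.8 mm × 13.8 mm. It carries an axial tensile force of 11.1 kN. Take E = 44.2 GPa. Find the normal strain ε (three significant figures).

A = 190.4 mm².
σ = N/A = 58.29 MPa; ε = σ/E = 58.29/44200 = 1.319e-03.

0.00132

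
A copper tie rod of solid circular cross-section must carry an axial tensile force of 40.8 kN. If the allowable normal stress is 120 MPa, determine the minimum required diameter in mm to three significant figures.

20.8 mm

Required area A ≥ P/σ_allow = 40800/120 = 340 mm².
For a solid circular section, d ≥ √(4A/π) = 20.81 mm.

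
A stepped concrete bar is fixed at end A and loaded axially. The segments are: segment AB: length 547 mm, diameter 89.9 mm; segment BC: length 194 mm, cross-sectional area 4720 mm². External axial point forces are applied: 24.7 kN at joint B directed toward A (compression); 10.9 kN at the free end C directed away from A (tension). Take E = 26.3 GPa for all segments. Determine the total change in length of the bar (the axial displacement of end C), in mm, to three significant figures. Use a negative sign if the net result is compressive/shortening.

Internal axial forces (sectioning from the free end, tension +): N_BC = 10.9 kN, N_AB = -13.8 kN.
A_AB = 6348 mm².
δ_AB = -13800·547/(6348·26300) = -0.04522 mm
δ_BC = 10900·194/(4720·26300) = 0.01703 mm
δ = Σδ_i = -0.02818 mm.

-0.0282 mm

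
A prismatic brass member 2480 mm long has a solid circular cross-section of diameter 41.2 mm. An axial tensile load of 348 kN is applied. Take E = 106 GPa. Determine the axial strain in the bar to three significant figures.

A = 1333 mm².
σ = N/A = 261 MPa; ε = σ/E = 261/106000 = 2.463e-03.

0.00246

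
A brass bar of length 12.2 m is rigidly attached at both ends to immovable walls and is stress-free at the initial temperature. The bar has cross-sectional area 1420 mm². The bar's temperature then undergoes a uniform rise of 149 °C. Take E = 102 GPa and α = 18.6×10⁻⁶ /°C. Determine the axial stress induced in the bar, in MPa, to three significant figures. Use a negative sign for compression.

-283 MPa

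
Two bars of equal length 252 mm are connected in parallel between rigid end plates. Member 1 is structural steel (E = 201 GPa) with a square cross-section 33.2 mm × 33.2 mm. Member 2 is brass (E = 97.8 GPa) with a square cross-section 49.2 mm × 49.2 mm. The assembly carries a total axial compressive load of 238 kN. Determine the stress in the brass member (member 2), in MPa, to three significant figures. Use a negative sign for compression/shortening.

-50.8 MPa

A_1 = 1102 mm².
A_2 = 2421 mm².
Equal strain + equilibrium ⇒ each member carries load in proportion to AE: A₁E₁ = 221600000 N, A₂E₂ = 236700000 N, ΣAE = 458300000 N.
σ₂ = P·E₂/ΣAE = -238000·97800/458300000 = -50.79 MPa.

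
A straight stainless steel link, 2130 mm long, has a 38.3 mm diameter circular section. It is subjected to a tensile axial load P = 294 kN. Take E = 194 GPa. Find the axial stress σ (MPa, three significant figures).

255 MPa

A = 1152 mm².
σ = N/A = 294000/1152 = 255.2 MPa.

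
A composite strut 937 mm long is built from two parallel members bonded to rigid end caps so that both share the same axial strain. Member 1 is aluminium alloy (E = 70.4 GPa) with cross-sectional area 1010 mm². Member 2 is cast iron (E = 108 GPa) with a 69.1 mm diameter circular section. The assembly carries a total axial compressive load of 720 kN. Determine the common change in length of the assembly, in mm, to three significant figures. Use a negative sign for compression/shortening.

A_2 = 3750 mm².
Equal strain + equilibrium ⇒ each member carries load in proportion to AE: A₁E₁ = 71100000 N, A₂E₂ = 405000000 N, ΣAE = 476100000 N.
δ = PL/ΣAE = -720000·937/476100000 = -1.417 mm.

-1.42 mm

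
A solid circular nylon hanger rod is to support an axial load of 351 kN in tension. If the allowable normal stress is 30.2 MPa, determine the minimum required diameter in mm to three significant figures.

122 mm

Required area A ≥ P/σ_allow = 351000/30.2 = 11620 mm².
For a solid circular section, d ≥ √(4A/π) = 121.6 mm.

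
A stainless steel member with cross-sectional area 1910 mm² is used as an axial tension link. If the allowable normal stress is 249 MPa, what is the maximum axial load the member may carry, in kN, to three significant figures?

476 kN

P_max = σ_allow · A = 249 · 1910 = 475600 N = 475.6 kN.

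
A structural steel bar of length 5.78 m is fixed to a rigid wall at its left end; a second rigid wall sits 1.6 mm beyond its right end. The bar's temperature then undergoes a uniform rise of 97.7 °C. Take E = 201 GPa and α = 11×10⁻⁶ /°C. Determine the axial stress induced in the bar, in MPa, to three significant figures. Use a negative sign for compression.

-160 MPa

Free thermal expansion αLΔT = 11e-6 · 5780 · 97.7 = 6.212 mm.
The walls engage after the gap closes; constrained expansion = 6.212 − 1.6 = 4.612 mm.
The walls impose strain ε = −(4.612)/5780 = -7.9788e-04; σ = Eε = 201000 · -7.9788e-04 = -160.4 MPa.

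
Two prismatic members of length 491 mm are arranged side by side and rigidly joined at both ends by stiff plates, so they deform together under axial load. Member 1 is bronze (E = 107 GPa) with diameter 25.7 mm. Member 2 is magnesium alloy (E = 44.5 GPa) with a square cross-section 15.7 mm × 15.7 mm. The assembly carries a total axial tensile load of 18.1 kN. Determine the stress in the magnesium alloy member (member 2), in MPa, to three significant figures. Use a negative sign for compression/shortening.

12.1 MPa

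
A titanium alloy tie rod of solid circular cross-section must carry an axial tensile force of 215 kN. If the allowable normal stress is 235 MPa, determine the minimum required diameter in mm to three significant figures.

Required area A ≥ P/σ_allow = 215000/235 = 914.9 mm².
For a solid circular section, d ≥ √(4A/π) = 34.13 mm.

34.1 mm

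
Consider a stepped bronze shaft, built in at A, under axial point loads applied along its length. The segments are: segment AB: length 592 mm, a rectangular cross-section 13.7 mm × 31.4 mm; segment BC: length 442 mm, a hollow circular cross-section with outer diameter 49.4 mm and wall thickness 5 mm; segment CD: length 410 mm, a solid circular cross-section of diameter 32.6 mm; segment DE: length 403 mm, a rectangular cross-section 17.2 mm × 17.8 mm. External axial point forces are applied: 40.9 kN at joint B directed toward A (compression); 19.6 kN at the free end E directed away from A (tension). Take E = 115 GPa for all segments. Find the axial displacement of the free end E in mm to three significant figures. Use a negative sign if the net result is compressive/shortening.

0.161 mm

Internal axial forces (sectioning from the free end, tension +): N_DE = 19.6 kN, N_CD = 19.6 kN, N_BC = 19.6 kN, N_AB = -21.3 kN.
A_AB = 430.2 mm².
A_BC = 697.4 mm².
A_CD = 834.7 mm².
A_DE = 306.2 mm².
δ_AB = -21300·592/(430.2·115000) = -0.2549 mm
δ_BC = 19600·442/(697.4·115000) = 0.108 mm
δ_CD = 19600·410/(834.7·115000) = 0.08372 mm
δ_DE = 19600·403/(306.2·115000) = 0.2243 mm
δ = Σδ_i = 0.1612 mm.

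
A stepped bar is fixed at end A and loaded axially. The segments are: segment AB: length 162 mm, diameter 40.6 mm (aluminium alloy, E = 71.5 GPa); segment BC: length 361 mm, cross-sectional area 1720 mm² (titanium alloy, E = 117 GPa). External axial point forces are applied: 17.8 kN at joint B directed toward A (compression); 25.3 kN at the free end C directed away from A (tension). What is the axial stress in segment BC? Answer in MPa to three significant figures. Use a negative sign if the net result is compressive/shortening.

14.7 MPa

Internal axial forces (sectioning from the free end, tension +): N_BC = 25.3 kN, N_AB = 7.5 kN.
σ_BC = N_BC/A_BC = 25300/1720 = 14.71 MPa.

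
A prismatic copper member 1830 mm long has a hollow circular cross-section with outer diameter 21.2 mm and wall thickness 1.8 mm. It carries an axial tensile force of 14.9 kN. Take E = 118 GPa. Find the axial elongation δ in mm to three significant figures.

A = 109.7 mm².
δ_mech = NL/(AE) = 14900·1830/(109.7·118000) = 2.106 mm.

2.11 mm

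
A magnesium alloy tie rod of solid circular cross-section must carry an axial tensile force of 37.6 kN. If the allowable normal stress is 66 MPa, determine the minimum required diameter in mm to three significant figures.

Required area A ≥ P/σ_allow = 37600/66 = 569.7 mm².
For a solid circular section, d ≥ √(4A/π) = 26.93 mm.

26.9 mm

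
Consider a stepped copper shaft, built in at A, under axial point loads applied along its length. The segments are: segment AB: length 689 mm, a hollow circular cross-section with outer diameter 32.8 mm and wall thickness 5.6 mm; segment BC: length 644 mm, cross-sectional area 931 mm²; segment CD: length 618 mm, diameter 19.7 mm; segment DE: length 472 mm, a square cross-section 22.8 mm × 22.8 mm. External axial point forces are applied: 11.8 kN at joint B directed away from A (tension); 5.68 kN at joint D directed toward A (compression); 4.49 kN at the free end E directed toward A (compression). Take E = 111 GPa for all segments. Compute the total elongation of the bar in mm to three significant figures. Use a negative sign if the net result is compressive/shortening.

Internal axial forces (sectioning from the free end, tension +): N_DE = -4.49 kN, N_CD = -10.17 kN, N_BC = -10.17 kN, N_AB = 1.63 kN.
A_AB = 478.5 mm².
A_CD = 304.8 mm².
A_DE = 519.8 mm².
δ_AB = 1630·689/(478.5·111000) = 0.02114 mm
δ_BC = -10170·644/(931·111000) = -0.06338 mm
δ_CD = -10170·618/(304.8·111000) = -0.1858 mm
δ_DE = -4490·472/(519.8·111000) = -0.03673 mm
δ = Σδ_i = -0.2647 mm.

-0.265 mm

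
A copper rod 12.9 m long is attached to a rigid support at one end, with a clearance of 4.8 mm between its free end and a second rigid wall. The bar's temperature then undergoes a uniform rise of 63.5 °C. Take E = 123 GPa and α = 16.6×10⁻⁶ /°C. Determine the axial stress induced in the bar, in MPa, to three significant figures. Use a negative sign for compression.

-83.9 MPa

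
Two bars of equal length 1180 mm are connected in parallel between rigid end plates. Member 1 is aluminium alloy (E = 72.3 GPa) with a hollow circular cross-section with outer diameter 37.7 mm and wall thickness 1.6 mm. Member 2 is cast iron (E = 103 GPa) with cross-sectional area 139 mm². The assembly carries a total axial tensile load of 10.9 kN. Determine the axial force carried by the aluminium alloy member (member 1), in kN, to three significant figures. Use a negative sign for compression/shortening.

A_1 = 181.5 mm².
Equal strain + equilibrium ⇒ each member carries load in proportion to AE: A₁E₁ = 13120000 N, A₂E₂ = 14320000 N, ΣAE = 27440000 N.
F₁ = P·A₁E₁/ΣAE = 10900·13120000/27440000 = 5212 N.

5.21 kN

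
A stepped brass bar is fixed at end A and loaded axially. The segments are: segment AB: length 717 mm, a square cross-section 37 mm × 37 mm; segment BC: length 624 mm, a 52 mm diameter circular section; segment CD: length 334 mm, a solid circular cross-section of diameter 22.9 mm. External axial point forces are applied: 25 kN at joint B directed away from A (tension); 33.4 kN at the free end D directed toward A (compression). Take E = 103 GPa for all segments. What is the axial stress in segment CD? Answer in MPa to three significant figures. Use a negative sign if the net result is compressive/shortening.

Internal axial forces (sectioning from the free end, tension +): N_CD = -33.4 kN, N_BC = -33.4 kN, N_AB = -8.4 kN.
A_CD = 411.9 mm².
σ_CD = N_CD/A_CD = -33400/411.9 = -81.09 MPa.

-81.1 MPa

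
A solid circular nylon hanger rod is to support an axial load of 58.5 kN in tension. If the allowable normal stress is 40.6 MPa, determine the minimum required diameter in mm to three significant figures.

Required area A ≥ P/σ_allow = 58500/40.6 = 1441 mm².
For a solid circular section, d ≥ √(4A/π) = 42.83 mm.

42.8 mm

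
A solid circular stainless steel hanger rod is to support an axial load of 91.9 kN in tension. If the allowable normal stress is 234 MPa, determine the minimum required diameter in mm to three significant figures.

22.4 mm

Required area A ≥ P/σ_allow = 91900/234 = 392.7 mm².
For a solid circular section, d ≥ √(4A/π) = 22.36 mm.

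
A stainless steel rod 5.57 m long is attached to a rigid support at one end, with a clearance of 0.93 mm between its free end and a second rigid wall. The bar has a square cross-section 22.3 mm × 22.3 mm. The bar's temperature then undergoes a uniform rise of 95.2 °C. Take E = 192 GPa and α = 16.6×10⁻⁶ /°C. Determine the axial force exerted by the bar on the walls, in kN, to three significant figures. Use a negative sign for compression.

-135 kN

Free thermal expansion αLΔT = 16.6e-6 · 5570 · 95.2 = 8.802 mm.
The walls engage after the gap closes; constrained expansion = 8.802 − 0.93 = 7.872 mm.
The walls impose strain ε = −(7.872)/5570 = -1.4134e-03; σ = Eε = 192000 · -1.4134e-03 = -271.4 MPa.
Wall reaction R = σ·A = -271.4·497.3 = -134900 N = -134.9 kN.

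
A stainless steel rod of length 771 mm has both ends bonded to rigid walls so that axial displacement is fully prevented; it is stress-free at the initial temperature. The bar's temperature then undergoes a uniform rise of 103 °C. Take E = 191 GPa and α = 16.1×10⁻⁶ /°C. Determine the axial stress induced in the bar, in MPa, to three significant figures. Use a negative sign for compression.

Free thermal expansion αLΔT = 16.1e-6 · 771 · 103 = 1.279 mm.
The walls impose strain ε = −(1.279)/771 = -1.6583e-03; σ = Eε = 191000 · -1.6583e-03 = -316.7 MPa.

-317 MPa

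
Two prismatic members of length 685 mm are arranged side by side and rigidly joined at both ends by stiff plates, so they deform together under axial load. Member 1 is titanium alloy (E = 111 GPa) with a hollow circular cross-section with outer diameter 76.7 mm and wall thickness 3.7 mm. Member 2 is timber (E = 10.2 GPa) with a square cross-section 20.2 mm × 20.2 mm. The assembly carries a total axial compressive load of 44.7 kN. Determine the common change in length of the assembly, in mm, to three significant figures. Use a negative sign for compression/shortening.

-0.311 mm

A_1 = 848.5 mm².
A_2 = 408 mm².
Equal strain + equilibrium ⇒ each member carries load in proportion to AE: A₁E₁ = 94190000 N, A₂E₂ = 4162000 N, ΣAE = 98350000 N.
δ = PL/ΣAE = -44700·685/98350000 = -0.3113 mm.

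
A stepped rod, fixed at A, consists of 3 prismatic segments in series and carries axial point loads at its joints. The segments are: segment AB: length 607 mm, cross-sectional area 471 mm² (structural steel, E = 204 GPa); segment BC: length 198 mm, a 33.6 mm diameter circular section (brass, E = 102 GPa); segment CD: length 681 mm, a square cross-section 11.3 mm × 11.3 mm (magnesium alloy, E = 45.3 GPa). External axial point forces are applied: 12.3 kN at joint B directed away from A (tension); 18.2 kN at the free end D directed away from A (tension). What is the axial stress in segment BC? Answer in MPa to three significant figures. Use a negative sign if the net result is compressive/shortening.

20.5 MPa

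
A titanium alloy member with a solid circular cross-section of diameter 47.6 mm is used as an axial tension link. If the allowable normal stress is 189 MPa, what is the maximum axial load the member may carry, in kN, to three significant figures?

336 kN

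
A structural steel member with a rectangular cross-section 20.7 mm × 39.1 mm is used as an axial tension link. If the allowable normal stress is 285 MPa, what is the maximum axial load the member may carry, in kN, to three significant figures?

231 kN

A = 809.4 mm².
P_max = σ_allow · A = 285 · 809.4 = 230700 N = 230.7 kN.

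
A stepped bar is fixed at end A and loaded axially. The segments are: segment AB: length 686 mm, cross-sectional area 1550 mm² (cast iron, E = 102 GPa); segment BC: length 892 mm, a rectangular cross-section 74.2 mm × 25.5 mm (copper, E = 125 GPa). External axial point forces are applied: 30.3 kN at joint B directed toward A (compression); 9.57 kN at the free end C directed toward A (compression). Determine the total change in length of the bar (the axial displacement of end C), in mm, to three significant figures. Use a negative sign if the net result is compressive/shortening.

-0.209 mm

Internal axial forces (sectioning from the free end, tension +): N_BC = -9.57 kN, N_AB = -39.87 kN.
A_BC = 1892 mm².
δ_AB = -39870·686/(1550·102000) = -0.173 mm
δ_BC = -9570·892/(1892·125000) = -0.03609 mm
δ = Σδ_i = -0.2091 mm.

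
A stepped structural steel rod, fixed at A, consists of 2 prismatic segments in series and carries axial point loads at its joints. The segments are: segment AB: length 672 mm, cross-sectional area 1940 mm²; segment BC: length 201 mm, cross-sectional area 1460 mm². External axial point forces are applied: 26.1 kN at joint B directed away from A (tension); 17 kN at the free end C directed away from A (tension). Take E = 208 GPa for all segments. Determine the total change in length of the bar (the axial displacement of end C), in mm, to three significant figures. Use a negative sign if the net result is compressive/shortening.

Internal axial forces (sectioning from the free end, tension +): N_BC = 17 kN, N_AB = 43.1 kN.
δ_AB = 43100·672/(1940·208000) = 0.07178 mm
δ_BC = 17000·201/(1460·208000) = 0.01125 mm
δ = Σδ_i = 0.08303 mm.

0.0830 mm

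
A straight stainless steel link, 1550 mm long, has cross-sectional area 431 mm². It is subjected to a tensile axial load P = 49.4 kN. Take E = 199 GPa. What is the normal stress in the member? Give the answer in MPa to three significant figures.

σ = N/A = 49400/431 = 114.6 MPa.

115 MPa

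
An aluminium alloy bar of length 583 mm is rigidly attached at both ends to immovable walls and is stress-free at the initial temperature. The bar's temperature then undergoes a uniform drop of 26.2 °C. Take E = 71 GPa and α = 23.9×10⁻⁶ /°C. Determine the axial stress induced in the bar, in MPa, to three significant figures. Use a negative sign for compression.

Free thermal expansion αLΔT = 23.9e-6 · 583 · -26.2 = -0.3651 mm.
The walls impose strain ε = −(-0.3651)/583 = 6.2618e-04; σ = Eε = 71000 · 6.2618e-04 = 44.46 MPa.

44.5 MPa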